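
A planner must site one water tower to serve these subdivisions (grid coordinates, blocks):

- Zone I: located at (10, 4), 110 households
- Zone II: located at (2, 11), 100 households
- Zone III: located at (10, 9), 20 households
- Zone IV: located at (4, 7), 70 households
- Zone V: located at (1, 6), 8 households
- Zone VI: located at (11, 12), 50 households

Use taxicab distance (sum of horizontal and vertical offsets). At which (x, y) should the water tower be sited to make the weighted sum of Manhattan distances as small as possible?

(10, 7)

Manhattan distance separates: Σwᵢ(|x−xᵢ|+|y−yᵢ|) = Σwᵢ|x−xᵢ| + Σwᵢ|y−yᵢ|, so x and y are optimised independently as 1-D weighted medians.
Total weight W = 358; half = 179.
x-coordinate, sorted with cumulative weight:
  x=1 (Zone V, w=8) cum 8
  x=2 (Zone II, w=100) cum 108
  x=4 (Zone IV, w=70) cum 178
  x=10 (Zone I, w=110) cum 288  ← median
  x=10 (Zone III, w=20) cum 308
  x=11 (Zone VI, w=50) cum 358
⇒ x* = 10
y-coordinate, sorted with cumulative weight:
  y=4 (Zone I, w=110) cum 110
  y=6 (Zone V, w=8) cum 118
  y=7 (Zone IV, w=70) cum 188  ← median
  y=9 (Zone III, w=20) cum 208
  y=11 (Zone II, w=100) cum 308
  y=12 (Zone VI, w=50) cum 358
⇒ y* = 7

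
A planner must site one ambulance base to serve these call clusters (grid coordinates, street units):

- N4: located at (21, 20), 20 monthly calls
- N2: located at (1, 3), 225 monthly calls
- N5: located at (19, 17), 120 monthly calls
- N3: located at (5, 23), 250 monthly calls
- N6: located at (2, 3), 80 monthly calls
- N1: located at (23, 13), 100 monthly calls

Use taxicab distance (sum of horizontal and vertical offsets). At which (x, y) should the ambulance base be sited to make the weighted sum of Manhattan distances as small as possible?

Manhattan distance separates: Σwᵢ(|x−xᵢ|+|y−yᵢ|) = Σwᵢ|x−xᵢ| + Σwᵢ|y−yᵢ|, so x and y are optimised independently as 1-D weighted medians.
Total weight W = 795; half = 397.5.
x-coordinate, sorted with cumulative weight:
  x=1 (N2, w=225) cum 225
  x=2 (N6, w=80) cum 305
  x=5 (N3, w=250) cum 555  ← median
  x=19 (N5, w=120) cum 675
  x=21 (N4, w=20) cum 695
  x=23 (N1, w=100) cum 795
⇒ x* = 5
y-coordinate, sorted with cumulative weight:
  y=3 (N2, w=225) cum 225
  y=3 (N6, w=80) cum 305
  y=13 (N1, w=100) cum 405  ← median
  y=17 (N5, w=120) cum 525
  y=20 (N4, w=20) cum 545
  y=23 (N3, w=250) cum 795
⇒ y* = 13

(5, 13)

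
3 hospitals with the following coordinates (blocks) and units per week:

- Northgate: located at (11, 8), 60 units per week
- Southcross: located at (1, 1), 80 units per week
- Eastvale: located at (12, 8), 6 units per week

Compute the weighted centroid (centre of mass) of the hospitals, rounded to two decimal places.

(5.56, 4.16)

The minimiser of Σwᵢ‖p−pᵢ‖² is the weighted centroid p* = (Σwᵢpᵢ)/(Σwᵢ).
Σwᵢ = 146.
Σwᵢxᵢ = 60·11 + 80·1 + 6·12 = 812.
Σwᵢyᵢ = 60·8 + 80·1 + 6·8 = 608.
x* = 812/146 = 5.56, y* = 608/146 = 4.16.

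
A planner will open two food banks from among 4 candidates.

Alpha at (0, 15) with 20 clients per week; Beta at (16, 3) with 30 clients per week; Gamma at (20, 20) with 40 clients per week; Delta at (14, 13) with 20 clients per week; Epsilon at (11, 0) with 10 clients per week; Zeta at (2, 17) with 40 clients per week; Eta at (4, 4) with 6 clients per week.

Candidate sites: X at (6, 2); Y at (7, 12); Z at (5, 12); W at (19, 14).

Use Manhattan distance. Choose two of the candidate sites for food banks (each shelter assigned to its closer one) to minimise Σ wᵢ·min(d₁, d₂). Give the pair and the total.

Evaluate every pair (each demand assigned to the nearer of the two):
  {Z, W}: total = 1534
  {Y, W}: total = 1646
  {X, W}: total = 1964
  {X, Y}: total = 2024
  {X, Z}: total = 2024
  {Y, Z}: total = 2234
Best pair: {Z, W} with total 1534.

{Z, W}, total 1534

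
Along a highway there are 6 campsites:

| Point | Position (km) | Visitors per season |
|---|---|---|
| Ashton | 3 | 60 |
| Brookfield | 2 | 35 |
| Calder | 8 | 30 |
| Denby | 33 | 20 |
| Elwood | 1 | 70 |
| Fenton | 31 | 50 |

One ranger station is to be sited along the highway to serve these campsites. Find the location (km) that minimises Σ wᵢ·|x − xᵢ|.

x = 3

For a sum of weighted absolute distances on a line, the optimum is the weighted median (not the mean). Total weight W = 265; half-weight = 132.5.
Sort by position and accumulate weight:
  km 1 (Elwood, w=70) → cum 70
  km 2 (Brookfield, w=35) → cum 105
  km 3 (Ashton, w=60) → cum 165  ≥ 132.5 → median here
  km 8 (Calder, w=30) → cum 195
  km 31 (Fenton, w=50) → cum 245
  km 33 (Denby, w=20) → cum 265
Optimal location: km 3.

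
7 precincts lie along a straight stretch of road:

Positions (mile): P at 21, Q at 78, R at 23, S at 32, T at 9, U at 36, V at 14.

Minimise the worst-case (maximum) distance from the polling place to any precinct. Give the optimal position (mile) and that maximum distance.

The 1-center on a line is the midpoint of the two extreme points: leftmost at 9, rightmost at 78.
Optimal location = (9 + 78)/2 = 43.5; maximum distance = (78 − 9)/2 = 34.5.

location 43.5, max distance 34.5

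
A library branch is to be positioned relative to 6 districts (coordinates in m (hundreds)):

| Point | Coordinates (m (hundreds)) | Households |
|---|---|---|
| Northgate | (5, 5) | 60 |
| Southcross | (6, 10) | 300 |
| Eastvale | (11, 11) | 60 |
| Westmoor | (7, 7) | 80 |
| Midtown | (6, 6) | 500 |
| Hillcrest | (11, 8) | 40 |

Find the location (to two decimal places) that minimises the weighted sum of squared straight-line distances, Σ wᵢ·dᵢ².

The minimiser of Σwᵢ‖p−pᵢ‖² is the weighted centroid p* = (Σwᵢpᵢ)/(Σwᵢ).
Σwᵢ = 1040.
Σwᵢxᵢ = 60·5 + 300·6 + 60·11 + 80·7 + 500·6 + 40·11 = 6760.
Σwᵢyᵢ = 60·5 + 300·10 + 60·11 + 80·7 + 500·6 + 40·8 = 7840.
x* = 6760/1040 = 6.50, y* = 7840/1040 = 7.54.

(6.50, 7.54)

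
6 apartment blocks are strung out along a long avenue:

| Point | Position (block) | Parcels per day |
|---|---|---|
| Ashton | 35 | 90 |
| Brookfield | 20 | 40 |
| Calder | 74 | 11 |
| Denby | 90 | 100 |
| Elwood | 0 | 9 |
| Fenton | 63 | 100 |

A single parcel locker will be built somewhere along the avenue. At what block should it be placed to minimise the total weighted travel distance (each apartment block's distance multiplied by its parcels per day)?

x = 63

For a sum of weighted absolute distances on a line, the optimum is the weighted median (not the mean). Total weight W = 350; half-weight = 175.
Sort by position and accumulate weight:
  block 0 (Elwood, w=9) → cum 9
  block 20 (Brookfield, w=40) → cum 49
  block 35 (Ashton, w=90) → cum 139
  block 63 (Fenton, w=100) → cum 239  ≥ 175 → median here
  block 74 (Calder, w=11) → cum 250
  block 90 (Denby, w=100) → cum 350
Optimal location: block 63.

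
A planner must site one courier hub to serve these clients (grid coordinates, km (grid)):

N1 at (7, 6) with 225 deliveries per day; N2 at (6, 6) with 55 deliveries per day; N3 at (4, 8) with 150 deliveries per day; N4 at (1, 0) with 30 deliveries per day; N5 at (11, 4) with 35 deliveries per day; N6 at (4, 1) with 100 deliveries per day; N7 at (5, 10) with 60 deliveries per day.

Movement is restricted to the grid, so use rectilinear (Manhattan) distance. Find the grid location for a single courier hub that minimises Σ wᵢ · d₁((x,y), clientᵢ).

Manhattan distance separates: Σwᵢ(|x−xᵢ|+|y−yᵢ|) = Σwᵢ|x−xᵢ| + Σwᵢ|y−yᵢ|, so x and y are optimised independently as 1-D weighted medians.
Total weight W = 655; half = 327.5.
x-coordinate, sorted with cumulative weight:
  x=1 (N4, w=30) cum 30
  x=4 (N3, w=150) cum 180
  x=4 (N6, w=100) cum 280
  x=5 (N7, w=60) cum 340  ← median
  x=6 (N2, w=55) cum 395
  x=7 (N1, w=225) cum 620
  x=11 (N5, w=35) cum 655
⇒ x* = 5
y-coordinate, sorted with cumulative weight:
  y=0 (N4, w=30) cum 30
  y=1 (N6, w=100) cum 130
  y=4 (N5, w=35) cum 165
  y=6 (N1, w=225) cum 390  ← median
  y=6 (N2, w=55) cum 445
  y=8 (N3, w=150) cum 595
  y=10 (N7, w=60) cum 655
⇒ y* = 6

(5, 6)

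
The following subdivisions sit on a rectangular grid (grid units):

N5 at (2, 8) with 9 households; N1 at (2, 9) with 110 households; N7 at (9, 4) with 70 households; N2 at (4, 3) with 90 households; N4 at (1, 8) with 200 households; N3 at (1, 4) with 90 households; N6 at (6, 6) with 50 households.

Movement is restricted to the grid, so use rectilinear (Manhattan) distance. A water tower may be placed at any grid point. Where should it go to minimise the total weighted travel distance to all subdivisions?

Manhattan distance separates: Σwᵢ(|x−xᵢ|+|y−yᵢ|) = Σwᵢ|x−xᵢ| + Σwᵢ|y−yᵢ|, so x and y are optimised independently as 1-D weighted medians.
Total weight W = 619; half = 309.5.
x-coordinate, sorted with cumulative weight:
  x=1 (N4, w=200) cum 200
  x=1 (N3, w=90) cum 290
  x=2 (N5, w=9) cum 299
  x=2 (N1, w=110) cum 409  ← median
  x=4 (N2, w=90) cum 499
  x=6 (N6, w=50) cum 549
  x=9 (N7, w=70) cum 619
⇒ x* = 2
y-coordinate, sorted with cumulative weight:
  y=3 (N2, w=90) cum 90
  y=4 (N7, w=70) cum 160
  y=4 (N3, w=90) cum 250
  y=6 (N6, w=50) cum 300
  y=8 (N5, w=9) cum 309
  y=8 (N4, w=200) cum 509  ← median
  y=9 (N1, w=110) cum 619
⇒ y* = 8

(2, 8)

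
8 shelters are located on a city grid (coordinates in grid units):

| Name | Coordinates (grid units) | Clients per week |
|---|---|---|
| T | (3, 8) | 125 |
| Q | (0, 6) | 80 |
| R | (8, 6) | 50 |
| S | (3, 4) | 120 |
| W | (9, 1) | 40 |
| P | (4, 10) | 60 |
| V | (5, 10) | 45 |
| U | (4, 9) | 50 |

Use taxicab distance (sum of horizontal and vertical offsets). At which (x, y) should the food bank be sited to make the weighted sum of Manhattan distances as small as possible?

(3, 6)

Manhattan distance separates: Σwᵢ(|x−xᵢ|+|y−yᵢ|) = Σwᵢ|x−xᵢ| + Σwᵢ|y−yᵢ|, so x and y are optimised independently as 1-D weighted medians.
Total weight W = 570; half = 285.
x-coordinate, sorted with cumulative weight:
  x=0 (Q, w=80) cum 80
  x=3 (T, w=125) cum 205
  x=3 (S, w=120) cum 325  ← median
  x=4 (P, w=60) cum 385
  x=4 (U, w=50) cum 435
  x=5 (V, w=45) cum 480
  x=8 (R, w=50) cum 530
  x=9 (W, w=40) cum 570
⇒ x* = 3
y-coordinate, sorted with cumulative weight:
  y=1 (W, w=40) cum 40
  y=4 (S, w=120) cum 160
  y=6 (Q, w=80) cum 240
  y=6 (R, w=50) cum 290  ← median
  y=8 (T, w=125) cum 415
  y=9 (U, w=50) cum 465
  y=10 (P, w=60) cum 525
  y=10 (V, w=45) cum 570
⇒ y* = 6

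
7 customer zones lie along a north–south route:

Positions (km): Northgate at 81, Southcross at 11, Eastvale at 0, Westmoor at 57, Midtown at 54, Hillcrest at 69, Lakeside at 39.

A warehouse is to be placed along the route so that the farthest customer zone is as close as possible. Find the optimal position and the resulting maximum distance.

location 40.5, max distance 40.5

The 1-center on a line is the midpoint of the two extreme points: leftmost at 0, rightmost at 81.
Optimal location = (0 + 81)/2 = 40.5; maximum distance = (81 − 0)/2 = 40.5.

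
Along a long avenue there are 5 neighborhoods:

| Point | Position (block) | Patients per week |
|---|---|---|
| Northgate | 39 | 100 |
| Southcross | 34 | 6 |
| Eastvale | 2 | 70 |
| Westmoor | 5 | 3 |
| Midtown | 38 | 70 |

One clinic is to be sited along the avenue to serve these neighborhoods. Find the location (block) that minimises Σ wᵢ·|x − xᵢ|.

For a sum of weighted absolute distances on a line, the optimum is the weighted median (not the mean). Total weight W = 249; half-weight = 124.5.
Sort by position and accumulate weight:
  block 2 (Eastvale, w=70) → cum 70
  block 5 (Westmoor, w=3) → cum 73
  block 34 (Southcross, w=6) → cum 79
  block 38 (Midtown, w=70) → cum 149  ≥ 124.5 → median here
  block 39 (Northgate, w=100) → cum 249
Optimal location: block 38.

x = 38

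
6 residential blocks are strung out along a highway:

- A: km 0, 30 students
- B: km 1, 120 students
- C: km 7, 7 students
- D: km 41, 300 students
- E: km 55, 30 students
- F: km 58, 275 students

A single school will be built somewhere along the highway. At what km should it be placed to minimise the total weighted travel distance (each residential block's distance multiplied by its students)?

x = 41

For a sum of weighted absolute distances on a line, the optimum is the weighted median (not the mean). Total weight W = 762; half-weight = 381.
Sort by position and accumulate weight:
  km 0 (A, w=30) → cum 30
  km 1 (B, w=120) → cum 150
  km 7 (C, w=7) → cum 157
  km 41 (D, w=300) → cum 457  ≥ 381 → median here
  km 55 (E, w=30) → cum 487
  km 58 (F, w=275) → cum 762
Optimal location: km 41.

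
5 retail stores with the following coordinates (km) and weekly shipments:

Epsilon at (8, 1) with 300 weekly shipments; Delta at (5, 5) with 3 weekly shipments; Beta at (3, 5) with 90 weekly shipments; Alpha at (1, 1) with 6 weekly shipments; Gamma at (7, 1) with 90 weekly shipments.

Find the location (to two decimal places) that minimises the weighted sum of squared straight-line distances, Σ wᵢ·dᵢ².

(6.79, 1.76)

The minimiser of Σwᵢ‖p−pᵢ‖² is the weighted centroid p* = (Σwᵢpᵢ)/(Σwᵢ).
Σwᵢ = 489.
Σwᵢxᵢ = 300·8 + 3·5 + 90·3 + 6·1 + 90·7 = 3321.
Σwᵢyᵢ = 300·1 + 3·5 + 90·5 + 6·1 + 90·1 = 861.
x* = 3321/489 = 6.79, y* = 861/489 = 1.76.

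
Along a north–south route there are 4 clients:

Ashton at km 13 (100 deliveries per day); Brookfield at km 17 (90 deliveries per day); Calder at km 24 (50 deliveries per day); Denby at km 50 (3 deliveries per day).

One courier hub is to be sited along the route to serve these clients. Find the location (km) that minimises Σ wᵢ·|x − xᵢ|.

x = 17

For a sum of weighted absolute distances on a line, the optimum is the weighted median (not the mean). Total weight W = 243; half-weight = 121.5.
Sort by position and accumulate weight:
  km 13 (Ashton, w=100) → cum 100
  km 17 (Brookfield, w=90) → cum 190  ≥ 121.5 → median here
  km 24 (Calder, w=50) → cum 240
  km 50 (Denby, w=3) → cum 243
Optimal location: km 17.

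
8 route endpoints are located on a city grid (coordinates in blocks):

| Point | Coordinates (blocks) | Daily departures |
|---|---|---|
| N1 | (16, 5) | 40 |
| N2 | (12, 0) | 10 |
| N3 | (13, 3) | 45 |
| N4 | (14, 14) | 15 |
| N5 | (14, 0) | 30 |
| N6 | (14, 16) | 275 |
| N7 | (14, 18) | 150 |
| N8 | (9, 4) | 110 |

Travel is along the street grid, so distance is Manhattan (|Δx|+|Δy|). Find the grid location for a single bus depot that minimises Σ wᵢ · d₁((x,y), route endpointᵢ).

(14, 16)

Manhattan distance separates: Σwᵢ(|x−xᵢ|+|y−yᵢ|) = Σwᵢ|x−xᵢ| + Σwᵢ|y−yᵢ|, so x and y are optimised independently as 1-D weighted medians.
Total weight W = 675; half = 337.5.
x-coordinate, sorted with cumulative weight:
  x=9 (N8, w=110) cum 110
  x=12 (N2, w=10) cum 120
  x=13 (N3, w=45) cum 165
  x=14 (N4, w=15) cum 180
  x=14 (N5, w=30) cum 210
  x=14 (N6, w=275) cum 485  ← median
  x=14 (N7, w=150) cum 635
  x=16 (N1, w=40) cum 675
⇒ x* = 14
y-coordinate, sorted with cumulative weight:
  y=0 (N2, w=10) cum 10
  y=0 (N5, w=30) cum 40
  y=3 (N3, w=45) cum 85
  y=4 (N8, w=110) cum 195
  y=5 (N1, w=40) cum 235
  y=14 (N4, w=15) cum 250
  y=16 (N6, w=275) cum 525  ← median
  y=18 (N7, w=150) cum 675
⇒ y* = 16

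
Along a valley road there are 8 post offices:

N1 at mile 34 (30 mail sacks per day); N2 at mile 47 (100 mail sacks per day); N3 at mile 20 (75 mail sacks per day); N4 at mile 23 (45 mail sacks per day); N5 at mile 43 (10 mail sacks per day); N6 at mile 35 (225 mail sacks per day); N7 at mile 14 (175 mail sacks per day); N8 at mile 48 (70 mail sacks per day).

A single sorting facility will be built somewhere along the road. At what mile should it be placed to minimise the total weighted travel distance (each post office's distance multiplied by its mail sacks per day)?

x = 35

For a sum of weighted absolute distances on a line, the optimum is the weighted median (not the mean). Total weight W = 730; half-weight = 365.
Sort by position and accumulate weight:
  mile 14 (N7, w=175) → cum 175
  mile 20 (N3, w=75) → cum 250
  mile 23 (N4, w=45) → cum 295
  mile 34 (N1, w=30) → cum 325
  mile 35 (N6, w=225) → cum 550  ≥ 365 → median here
  mile 43 (N5, w=10) → cum 560
  mile 47 (N2, w=100) → cum 660
  mile 48 (N8, w=70) → cum 730
Optimal location: mile 35.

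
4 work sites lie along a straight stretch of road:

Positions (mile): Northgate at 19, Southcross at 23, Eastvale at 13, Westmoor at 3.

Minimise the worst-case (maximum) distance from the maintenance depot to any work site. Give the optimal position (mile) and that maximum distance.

location 13, max distance 10

The 1-center on a line is the midpoint of the two extreme points: leftmost at 3, rightmost at 23.
Optimal location = (3 + 23)/2 = 13; maximum distance = (23 − 3)/2 = 10.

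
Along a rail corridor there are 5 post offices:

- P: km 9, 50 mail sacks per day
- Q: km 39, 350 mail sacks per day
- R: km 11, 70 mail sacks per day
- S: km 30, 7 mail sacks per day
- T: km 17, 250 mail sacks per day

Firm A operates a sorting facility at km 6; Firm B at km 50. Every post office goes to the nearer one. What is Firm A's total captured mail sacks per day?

The indifferent point is the midpoint (6+50)/2 = 28; post offices left of it (closer to Firm A at 6) go to Firm A, those right go to Firm B.
  P at 9 (w=50) → Firm A
  R at 11 (w=70) → Firm A
  T at 17 (w=250) → Firm A
  S at 30 (w=7) → Firm B
  Q at 39 (w=350) → Firm B
Firm A captures 370; Firm B captures 357.

370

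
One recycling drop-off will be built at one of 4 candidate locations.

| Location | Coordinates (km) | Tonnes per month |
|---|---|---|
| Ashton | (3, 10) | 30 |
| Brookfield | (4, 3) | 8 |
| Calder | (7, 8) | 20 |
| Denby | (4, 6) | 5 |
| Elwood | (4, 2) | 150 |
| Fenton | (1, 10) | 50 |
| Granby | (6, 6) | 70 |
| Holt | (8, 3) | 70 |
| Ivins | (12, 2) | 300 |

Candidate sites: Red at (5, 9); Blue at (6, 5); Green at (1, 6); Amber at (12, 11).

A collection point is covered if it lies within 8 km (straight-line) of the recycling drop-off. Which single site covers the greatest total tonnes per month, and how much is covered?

Blue, covering 703

Coverage radius r = 8 km; a point is covered iff (Δx)²+(Δy)² ≤ 8² = 64.
  Red (5, 9): covers {Ashton, Brookfield, Calder, Denby, Elwood, Fenton, Granby, Holt} → 403
  Blue (6, 5): covers {Ashton, Brookfield, Calder, Denby, Elwood, Fenton, Granby, Holt, Ivins} → 703
  Green (1, 6): covers {Ashton, Brookfield, Calder, Denby, Elwood, Fenton, Granby, Holt} → 403
  Amber (12, 11): covers {Calder, Granby} → 90
Maximum coverage at Blue: 703 tonnes per month.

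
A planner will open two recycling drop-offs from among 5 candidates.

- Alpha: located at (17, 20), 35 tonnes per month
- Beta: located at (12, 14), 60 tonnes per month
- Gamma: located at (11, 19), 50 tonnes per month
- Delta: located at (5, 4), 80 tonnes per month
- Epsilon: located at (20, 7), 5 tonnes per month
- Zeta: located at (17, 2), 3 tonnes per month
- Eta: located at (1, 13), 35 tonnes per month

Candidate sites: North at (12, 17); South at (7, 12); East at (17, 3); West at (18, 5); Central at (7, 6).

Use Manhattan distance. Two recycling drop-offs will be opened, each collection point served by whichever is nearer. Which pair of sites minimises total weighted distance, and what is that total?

Evaluate every pair (each demand assigned to the nearer of the two):
  {North, Central}: total = 1497
  {North, South}: total = 1805
  {North, East}: total = 2213
  {South, Central}: total = 2277
  {North, West}: total = 2287
  {South, West}: total = 2607
  {South, East}: total = 2648
  {West, Central}: total = 2997
  {East, Central}: total = 3038
  {East, West}: total = 4448
Best pair: {North, Central} with total 1497.

{North, Central}, total 1497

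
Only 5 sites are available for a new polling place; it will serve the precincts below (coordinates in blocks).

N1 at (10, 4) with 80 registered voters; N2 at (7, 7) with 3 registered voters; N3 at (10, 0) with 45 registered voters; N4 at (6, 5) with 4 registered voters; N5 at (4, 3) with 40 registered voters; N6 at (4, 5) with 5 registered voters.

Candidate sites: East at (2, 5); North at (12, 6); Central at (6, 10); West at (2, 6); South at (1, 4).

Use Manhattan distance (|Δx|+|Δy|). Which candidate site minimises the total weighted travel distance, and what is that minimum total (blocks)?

Total weighted distance at each candidate:
  East (2, 5): total = 1512
  North (12, 6): total = 1211
  Central (6, 10): total = 1857
  West (2, 6): total = 1683
  South (1, 4): total = 1536
Minimum is at North with total 1211 blocks.

North, total 1211 blocks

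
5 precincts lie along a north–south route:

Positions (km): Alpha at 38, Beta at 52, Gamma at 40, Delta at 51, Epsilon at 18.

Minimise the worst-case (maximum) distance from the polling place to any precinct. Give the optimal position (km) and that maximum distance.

location 35, max distance 17

The 1-center on a line is the midpoint of the two extreme points: leftmost at 18, rightmost at 52.
Optimal location = (18 + 52)/2 = 35; maximum distance = (52 − 18)/2 = 17.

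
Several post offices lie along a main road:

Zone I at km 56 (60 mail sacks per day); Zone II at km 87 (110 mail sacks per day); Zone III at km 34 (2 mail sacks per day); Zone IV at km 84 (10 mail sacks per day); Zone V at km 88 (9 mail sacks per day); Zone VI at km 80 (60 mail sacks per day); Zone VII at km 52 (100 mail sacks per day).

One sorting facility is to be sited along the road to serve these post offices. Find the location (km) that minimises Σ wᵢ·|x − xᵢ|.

For a sum of weighted absolute distances on a line, the optimum is the weighted median (not the mean). Total weight W = 351; half-weight = 175.5.
Sort by position and accumulate weight:
  km 34 (Zone III, w=2) → cum 2
  km 52 (Zone VII, w=100) → cum 102
  km 56 (Zone I, w=60) → cum 162
  km 80 (Zone VI, w=60) → cum 222  ≥ 175.5 → median here
  km 84 (Zone IV, w=10) → cum 232
  km 87 (Zone II, w=110) → cum 342
  km 88 (Zone V, w=9) → cum 351
Optimal location: km 80.

x = 80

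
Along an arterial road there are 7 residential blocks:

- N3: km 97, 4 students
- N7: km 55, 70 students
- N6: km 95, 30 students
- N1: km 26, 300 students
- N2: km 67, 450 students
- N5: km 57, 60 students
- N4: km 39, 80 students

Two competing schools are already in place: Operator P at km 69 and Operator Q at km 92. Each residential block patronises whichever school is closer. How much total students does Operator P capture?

960

The indifferent point is the midpoint (69+92)/2 = 80.5; residential blocks left of it (closer to Operator P at 69) go to Operator P, those right go to Operator Q.
  N1 at 26 (w=300) → Operator P
  N4 at 39 (w=80) → Operator P
  N7 at 55 (w=70) → Operator P
  N5 at 57 (w=60) → Operator P
  N2 at 67 (w=450) → Operator P
  N6 at 95 (w=30) → Operator Q
  N3 at 97 (w=4) → Operator Q
Operator P captures 960; Operator Q captures 34.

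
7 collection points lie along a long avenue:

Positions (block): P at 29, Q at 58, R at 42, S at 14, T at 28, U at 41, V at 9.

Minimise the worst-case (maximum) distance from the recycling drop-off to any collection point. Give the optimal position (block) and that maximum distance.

The 1-center on a line is the midpoint of the two extreme points: leftmost at 9, rightmost at 58.
Optimal location = (9 + 58)/2 = 33.5; maximum distance = (58 − 9)/2 = 24.5.

location 33.5, max distance 24.5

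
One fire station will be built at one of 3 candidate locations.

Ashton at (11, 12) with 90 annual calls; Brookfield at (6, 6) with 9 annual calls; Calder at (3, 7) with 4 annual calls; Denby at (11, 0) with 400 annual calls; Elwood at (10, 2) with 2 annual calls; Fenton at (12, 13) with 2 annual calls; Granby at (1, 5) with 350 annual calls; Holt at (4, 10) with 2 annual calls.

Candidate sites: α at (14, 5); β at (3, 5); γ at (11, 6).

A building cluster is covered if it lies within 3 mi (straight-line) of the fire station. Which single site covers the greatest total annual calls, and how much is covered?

β, covering 354

Coverage radius r = 3 mi; a point is covered iff (Δx)²+(Δy)² ≤ 3² = 9.
  α (14, 5): covers {none} → 0
  β (3, 5): covers {Calder, Granby} → 354
  γ (11, 6): covers {none} → 0
Maximum coverage at β: 354 annual calls.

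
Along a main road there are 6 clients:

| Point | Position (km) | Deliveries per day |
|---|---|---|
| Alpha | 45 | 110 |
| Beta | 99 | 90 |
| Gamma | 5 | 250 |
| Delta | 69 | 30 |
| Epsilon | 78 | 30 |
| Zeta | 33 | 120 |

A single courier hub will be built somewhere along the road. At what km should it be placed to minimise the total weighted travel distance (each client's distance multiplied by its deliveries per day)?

x = 33

For a sum of weighted absolute distances on a line, the optimum is the weighted median (not the mean). Total weight W = 630; half-weight = 315.
Sort by position and accumulate weight:
  km 5 (Gamma, w=250) → cum 250
  km 33 (Zeta, w=120) → cum 370  ≥ 315 → median here
  km 45 (Alpha, w=110) → cum 480
  km 69 (Delta, w=30) → cum 510
  km 78 (Epsilon, w=30) → cum 540
  km 99 (Beta, w=90) → cum 630
Optimal location: km 33.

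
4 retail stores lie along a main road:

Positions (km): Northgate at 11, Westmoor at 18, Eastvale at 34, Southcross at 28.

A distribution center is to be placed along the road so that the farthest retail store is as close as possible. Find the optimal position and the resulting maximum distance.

location 22.5, max distance 11.5

The 1-center on a line is the midpoint of the two extreme points: leftmost at 11, rightmost at 34.
Optimal location = (11 + 34)/2 = 22.5; maximum distance = (34 − 11)/2 = 11.5.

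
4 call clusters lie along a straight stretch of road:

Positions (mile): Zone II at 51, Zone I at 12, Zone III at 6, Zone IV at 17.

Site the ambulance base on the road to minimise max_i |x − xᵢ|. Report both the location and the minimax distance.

location 28.5, max distance 22.5

The 1-center on a line is the midpoint of the two extreme points: leftmost at 6, rightmost at 51.
Optimal location = (6 + 51)/2 = 28.5; maximum distance = (51 − 6)/2 = 22.5.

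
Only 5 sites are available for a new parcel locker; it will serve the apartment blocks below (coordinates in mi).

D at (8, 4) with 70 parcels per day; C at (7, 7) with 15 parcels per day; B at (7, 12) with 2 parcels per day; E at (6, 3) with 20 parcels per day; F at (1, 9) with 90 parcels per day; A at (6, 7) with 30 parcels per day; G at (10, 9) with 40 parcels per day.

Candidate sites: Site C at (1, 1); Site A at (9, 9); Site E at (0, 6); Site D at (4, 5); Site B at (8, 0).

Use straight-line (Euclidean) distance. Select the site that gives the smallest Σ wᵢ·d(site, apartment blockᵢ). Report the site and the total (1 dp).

Total weighted distance at each candidate:
  Site C (1, 1): total = 2229.1
  Site A (9, 9): total = 1408.9
  Site E (0, 6): total = 1720.6
  Site D (4, 5): total = 1237.8
  Site B (8, 0): total = 2095.6
Minimum is at Site D with total 1237.8 mi.

Site D, total 1237.8 mi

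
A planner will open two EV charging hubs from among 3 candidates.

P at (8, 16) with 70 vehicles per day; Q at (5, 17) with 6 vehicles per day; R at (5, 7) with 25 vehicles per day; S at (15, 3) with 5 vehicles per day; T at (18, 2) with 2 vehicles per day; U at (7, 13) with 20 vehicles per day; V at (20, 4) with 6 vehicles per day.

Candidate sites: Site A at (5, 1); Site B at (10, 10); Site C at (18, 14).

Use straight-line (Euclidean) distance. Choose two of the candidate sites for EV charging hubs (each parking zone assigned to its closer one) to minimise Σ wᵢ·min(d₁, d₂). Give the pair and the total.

{Site B, Site C}, total 851.8

Evaluate every pair (each demand assigned to the nearer of the two):
  {Site B, Site C}: total = 851.8
  {Site A, Site B}: total = 860.6
  {Site A, Site C}: total = 1301.0
Best pair: {Site B, Site C} with total 851.8.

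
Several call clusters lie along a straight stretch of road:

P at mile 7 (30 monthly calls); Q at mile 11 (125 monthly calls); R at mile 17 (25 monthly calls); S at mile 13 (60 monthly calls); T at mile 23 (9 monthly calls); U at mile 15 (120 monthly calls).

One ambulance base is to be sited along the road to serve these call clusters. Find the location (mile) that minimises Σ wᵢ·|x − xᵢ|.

For a sum of weighted absolute distances on a line, the optimum is the weighted median (not the mean). Total weight W = 369; half-weight = 184.5.
Sort by position and accumulate weight:
  mile 7 (P, w=30) → cum 30
  mile 11 (Q, w=125) → cum 155
  mile 13 (S, w=60) → cum 215  ≥ 184.5 → median here
  mile 15 (U, w=120) → cum 335
  mile 17 (R, w=25) → cum 360
  mile 23 (T, w=9) → cum 369
Optimal location: mile 13.

x = 13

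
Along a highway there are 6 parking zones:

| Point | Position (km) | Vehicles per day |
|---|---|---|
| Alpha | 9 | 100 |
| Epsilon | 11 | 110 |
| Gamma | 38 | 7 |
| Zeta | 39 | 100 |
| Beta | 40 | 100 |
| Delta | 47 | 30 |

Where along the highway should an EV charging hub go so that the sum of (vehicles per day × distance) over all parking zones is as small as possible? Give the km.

x = 39

For a sum of weighted absolute distances on a line, the optimum is the weighted median (not the mean). Total weight W = 447; half-weight = 223.5.
Sort by position and accumulate weight:
  km 9 (Alpha, w=100) → cum 100
  km 11 (Epsilon, w=110) → cum 210
  km 38 (Gamma, w=7) → cum 217
  km 39 (Zeta, w=100) → cum 317  ≥ 223.5 → median here
  km 40 (Beta, w=100) → cum 417
  km 47 (Delta, w=30) → cum 447
Optimal location: km 39.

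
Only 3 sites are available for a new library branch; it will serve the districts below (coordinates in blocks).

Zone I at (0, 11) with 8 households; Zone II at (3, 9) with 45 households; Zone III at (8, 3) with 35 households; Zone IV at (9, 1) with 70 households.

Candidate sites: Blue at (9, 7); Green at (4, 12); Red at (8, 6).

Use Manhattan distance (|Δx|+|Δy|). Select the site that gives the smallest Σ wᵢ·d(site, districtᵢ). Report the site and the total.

Red, total 989 blocks

Total weighted distance at each candidate:
  Blue (9, 7): total = 1059
  Green (4, 12): total = 1795
  Red (8, 6): total = 989
Minimum is at Red with total 989 blocks.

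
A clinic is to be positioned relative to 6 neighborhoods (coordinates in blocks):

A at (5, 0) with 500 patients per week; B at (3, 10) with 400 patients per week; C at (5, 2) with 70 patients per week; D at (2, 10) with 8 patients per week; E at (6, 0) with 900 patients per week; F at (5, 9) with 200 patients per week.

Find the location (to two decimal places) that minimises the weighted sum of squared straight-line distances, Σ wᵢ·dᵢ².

The minimiser of Σwᵢ‖p−pᵢ‖² is the weighted centroid p* = (Σwᵢpᵢ)/(Σwᵢ).
Σwᵢ = 2078.
Σwᵢxᵢ = 500·5 + 400·3 + 70·5 + 8·2 + 900·6 + 200·5 = 10466.
Σwᵢyᵢ = 500·0 + 400·10 + 70·2 + 8·10 + 900·0 + 200·9 = 6020.
x* = 10466/2078 = 5.04, y* = 6020/2078 = 2.90.

(5.04, 2.90)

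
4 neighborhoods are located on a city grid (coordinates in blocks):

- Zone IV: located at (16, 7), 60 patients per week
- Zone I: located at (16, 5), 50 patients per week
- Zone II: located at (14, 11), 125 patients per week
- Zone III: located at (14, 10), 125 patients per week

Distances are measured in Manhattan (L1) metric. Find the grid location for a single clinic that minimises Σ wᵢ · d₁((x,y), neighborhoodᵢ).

(14, 10)

Manhattan distance separates: Σwᵢ(|x−xᵢ|+|y−yᵢ|) = Σwᵢ|x−xᵢ| + Σwᵢ|y−yᵢ|, so x and y are optimised independently as 1-D weighted medians.
Total weight W = 360; half = 180.
x-coordinate, sorted with cumulative weight:
  x=14 (Zone II, w=125) cum 125
  x=14 (Zone III, w=125) cum 250  ← median
  x=16 (Zone IV, w=60) cum 310
  x=16 (Zone I, w=50) cum 360
⇒ x* = 14
y-coordinate, sorted with cumulative weight:
  y=5 (Zone I, w=50) cum 50
  y=7 (Zone IV, w=60) cum 110
  y=10 (Zone III, w=125) cum 235  ← median
  y=11 (Zone II, w=125) cum 360
⇒ y* = 10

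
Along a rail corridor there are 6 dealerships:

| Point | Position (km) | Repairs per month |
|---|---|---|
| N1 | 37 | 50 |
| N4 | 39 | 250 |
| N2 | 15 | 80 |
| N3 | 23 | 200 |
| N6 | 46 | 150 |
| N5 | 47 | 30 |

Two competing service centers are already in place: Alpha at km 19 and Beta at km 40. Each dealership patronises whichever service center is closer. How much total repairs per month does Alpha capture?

The indifferent point is the midpoint (19+40)/2 = 29.5; dealerships left of it (closer to Alpha at 19) go to Alpha, those right go to Beta.
  N2 at 15 (w=80) → Alpha
  N3 at 23 (w=200) → Alpha
  N1 at 37 (w=50) → Beta
  N4 at 39 (w=250) → Beta
  N6 at 46 (w=150) → Beta
  N5 at 47 (w=30) → Beta
Alpha captures 280; Beta captures 480.

280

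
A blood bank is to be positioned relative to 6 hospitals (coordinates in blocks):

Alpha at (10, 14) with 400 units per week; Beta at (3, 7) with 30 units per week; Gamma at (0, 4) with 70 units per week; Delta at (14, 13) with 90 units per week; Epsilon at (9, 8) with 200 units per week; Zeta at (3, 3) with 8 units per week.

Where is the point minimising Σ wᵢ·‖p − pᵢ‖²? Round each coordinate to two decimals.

(8.99, 11.13)

The minimiser of Σwᵢ‖p−pᵢ‖² is the weighted centroid p* = (Σwᵢpᵢ)/(Σwᵢ).
Σwᵢ = 798.
Σwᵢxᵢ = 400·10 + 30·3 + 70·0 + 90·14 + 200·9 + 8·3 = 7174.
Σwᵢyᵢ = 400·14 + 30·7 + 70·4 + 90·13 + 200·8 + 8·3 = 8884.
x* = 7174/798 = 8.99, y* = 8884/798 = 11.13.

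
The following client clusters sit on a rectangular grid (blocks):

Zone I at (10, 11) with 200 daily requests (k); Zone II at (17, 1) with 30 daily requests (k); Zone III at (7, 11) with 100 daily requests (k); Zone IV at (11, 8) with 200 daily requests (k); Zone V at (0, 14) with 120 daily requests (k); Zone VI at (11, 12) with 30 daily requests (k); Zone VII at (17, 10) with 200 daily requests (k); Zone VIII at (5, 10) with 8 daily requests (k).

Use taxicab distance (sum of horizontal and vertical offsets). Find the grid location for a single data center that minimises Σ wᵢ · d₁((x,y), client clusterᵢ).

(11, 11)

Manhattan distance separates: Σwᵢ(|x−xᵢ|+|y−yᵢ|) = Σwᵢ|x−xᵢ| + Σwᵢ|y−yᵢ|, so x and y are optimised independently as 1-D weighted medians.
Total weight W = 888; half = 444.
x-coordinate, sorted with cumulative weight:
  x=0 (Zone V, w=120) cum 120
  x=5 (Zone VIII, w=8) cum 128
  x=7 (Zone III, w=100) cum 228
  x=10 (Zone I, w=200) cum 428
  x=11 (Zone IV, w=200) cum 628  ← median
  x=11 (Zone VI, w=30) cum 658
  x=17 (Zone II, w=30) cum 688
  x=17 (Zone VII, w=200) cum 888
⇒ x* = 11
y-coordinate, sorted with cumulative weight:
  y=1 (Zone II, w=30) cum 30
  y=8 (Zone IV, w=200) cum 230
  y=10 (Zone VII, w=200) cum 430
  y=10 (Zone VIII, w=8) cum 438
  y=11 (Zone I, w=200) cum 638  ← median
  y=11 (Zone III, w=100) cum 738
  y=12 (Zone VI, w=30) cum 768
  y=14 (Zone V, w=120) cum 888
⇒ y* = 11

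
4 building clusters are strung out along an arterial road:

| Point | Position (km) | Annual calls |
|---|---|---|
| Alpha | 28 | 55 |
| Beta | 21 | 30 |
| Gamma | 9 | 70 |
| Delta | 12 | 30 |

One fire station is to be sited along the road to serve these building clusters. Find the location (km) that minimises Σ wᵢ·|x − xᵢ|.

For a sum of weighted absolute distances on a line, the optimum is the weighted median (not the mean). Total weight W = 185; half-weight = 92.5.
Sort by position and accumulate weight:
  km 9 (Gamma, w=70) → cum 70
  km 12 (Delta, w=30) → cum 100  ≥ 92.5 → median here
  km 21 (Beta, w=30) → cum 130
  km 28 (Alpha, w=55) → cum 185
Optimal location: km 12.

x = 12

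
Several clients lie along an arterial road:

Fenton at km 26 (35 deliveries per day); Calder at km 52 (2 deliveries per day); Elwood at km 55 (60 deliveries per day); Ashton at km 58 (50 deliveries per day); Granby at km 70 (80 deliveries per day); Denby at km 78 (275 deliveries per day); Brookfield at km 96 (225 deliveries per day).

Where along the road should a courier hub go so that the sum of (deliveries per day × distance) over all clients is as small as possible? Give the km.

For a sum of weighted absolute distances on a line, the optimum is the weighted median (not the mean). Total weight W = 727; half-weight = 363.5.
Sort by position and accumulate weight:
  km 26 (Fenton, w=35) → cum 35
  km 52 (Calder, w=2) → cum 37
  km 55 (Elwood, w=60) → cum 97
  km 58 (Ashton, w=50) → cum 147
  km 70 (Granby, w=80) → cum 227
  km 78 (Denby, w=275) → cum 502  ≥ 363.5 → median here
  km 96 (Brookfield, w=225) → cum 727
Optimal location: km 78.

x = 78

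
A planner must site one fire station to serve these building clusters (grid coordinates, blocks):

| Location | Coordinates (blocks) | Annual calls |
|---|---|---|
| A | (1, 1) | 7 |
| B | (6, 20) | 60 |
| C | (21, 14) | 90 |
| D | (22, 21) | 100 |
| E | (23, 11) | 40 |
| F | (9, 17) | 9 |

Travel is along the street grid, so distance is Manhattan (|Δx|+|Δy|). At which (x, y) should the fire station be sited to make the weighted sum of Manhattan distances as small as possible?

Manhattan distance separates: Σwᵢ(|x−xᵢ|+|y−yᵢ|) = Σwᵢ|x−xᵢ| + Σwᵢ|y−yᵢ|, so x and y are optimised independently as 1-D weighted medians.
Total weight W = 306; half = 153.
x-coordinate, sorted with cumulative weight:
  x=1 (A, w=7) cum 7
  x=6 (B, w=60) cum 67
  x=9 (F, w=9) cum 76
  x=21 (C, w=90) cum 166  ← median
  x=22 (D, w=100) cum 266
  x=23 (E, w=40) cum 306
⇒ x* = 21
y-coordinate, sorted with cumulative weight:
  y=1 (A, w=7) cum 7
  y=11 (E, w=40) cum 47
  y=14 (C, w=90) cum 137
  y=17 (F, w=9) cum 146
  y=20 (B, w=60) cum 206  ← median
  y=21 (D, w=100) cum 306
⇒ y* = 20

(21, 20)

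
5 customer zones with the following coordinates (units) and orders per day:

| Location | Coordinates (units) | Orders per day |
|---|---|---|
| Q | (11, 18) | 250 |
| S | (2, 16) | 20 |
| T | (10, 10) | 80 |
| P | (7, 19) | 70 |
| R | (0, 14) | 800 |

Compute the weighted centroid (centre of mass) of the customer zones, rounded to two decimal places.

The minimiser of Σwᵢ‖p−pᵢ‖² is the weighted centroid p* = (Σwᵢpᵢ)/(Σwᵢ).
Σwᵢ = 1220.
Σwᵢxᵢ = 250·11 + 20·2 + 80·10 + 70·7 + 800·0 = 4080.
Σwᵢyᵢ = 250·18 + 20·16 + 80·10 + 70·19 + 800·14 = 18150.
x* = 4080/1220 = 3.34, y* = 18150/1220 = 14.88.

(3.34, 14.88)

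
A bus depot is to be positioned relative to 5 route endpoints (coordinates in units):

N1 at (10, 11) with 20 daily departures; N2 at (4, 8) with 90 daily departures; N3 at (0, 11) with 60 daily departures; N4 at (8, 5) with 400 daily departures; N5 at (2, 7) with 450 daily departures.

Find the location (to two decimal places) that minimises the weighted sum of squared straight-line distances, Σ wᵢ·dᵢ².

The minimiser of Σwᵢ‖p−pᵢ‖² is the weighted centroid p* = (Σwᵢpᵢ)/(Σwᵢ).
Σwᵢ = 1020.
Σwᵢxᵢ = 20·10 + 90·4 + 60·0 + 400·8 + 450·2 = 4660.
Σwᵢyᵢ = 20·11 + 90·8 + 60·11 + 400·5 + 450·7 = 6750.
x* = 4660/1020 = 4.57, y* = 6750/1020 = 6.62.

(4.57, 6.62)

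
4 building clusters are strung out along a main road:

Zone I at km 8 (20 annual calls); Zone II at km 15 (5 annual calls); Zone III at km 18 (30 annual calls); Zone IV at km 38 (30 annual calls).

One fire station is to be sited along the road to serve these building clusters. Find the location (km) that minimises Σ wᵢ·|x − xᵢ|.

For a sum of weighted absolute distances on a line, the optimum is the weighted median (not the mean). Total weight W = 85; half-weight = 42.5.
Sort by position and accumulate weight:
  km 8 (Zone I, w=20) → cum 20
  km 15 (Zone II, w=5) → cum 25
  km 18 (Zone III, w=30) → cum 55  ≥ 42.5 → median here
  km 38 (Zone IV, w=30) → cum 85
Optimal location: km 18.

x = 18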